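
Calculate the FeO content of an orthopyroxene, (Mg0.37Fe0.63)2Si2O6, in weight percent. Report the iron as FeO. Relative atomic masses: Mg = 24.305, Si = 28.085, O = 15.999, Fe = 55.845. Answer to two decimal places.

Formula mass = 240.514 g/mol.
1.26 Fe → 1.2600 mol FeO per formula unit; M(FeO) = 71.844, so FeO mass = 90.523 g.
90.523/240.514 × 100 = 37.64 wt%.

37.64 wt%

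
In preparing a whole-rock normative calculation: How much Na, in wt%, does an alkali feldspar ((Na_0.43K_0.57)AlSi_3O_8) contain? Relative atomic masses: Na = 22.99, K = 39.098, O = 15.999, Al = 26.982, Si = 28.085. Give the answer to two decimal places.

3.64 wt%

M((Na_0.43K_0.57)AlSi_3O_8) = 271.401 g/mol.
Na contributes 0.43 × 22.99 = 9.886 g per mole.
9.886/271.401 = 0.0364 → 3.64%.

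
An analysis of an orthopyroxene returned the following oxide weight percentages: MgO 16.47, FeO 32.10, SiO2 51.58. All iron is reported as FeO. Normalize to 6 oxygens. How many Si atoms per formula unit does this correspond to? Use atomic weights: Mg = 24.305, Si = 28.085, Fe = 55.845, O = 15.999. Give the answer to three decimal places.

MgO (M=40.304): mol = 0.40864; Mg = 0.40864, O = 0.40864.
FeO (M=71.844): mol = 0.44680; Fe = 0.44680, O = 0.44680.
SiO2 (M=60.083): mol = 0.85848; Si = 0.85848, O = 1.71696.
ΣO = 2.57240; factor = 6/ΣO = 2.33245.
Si apfu = 0.85848 × 2.33245 = 2.002.

2.002 Si apfu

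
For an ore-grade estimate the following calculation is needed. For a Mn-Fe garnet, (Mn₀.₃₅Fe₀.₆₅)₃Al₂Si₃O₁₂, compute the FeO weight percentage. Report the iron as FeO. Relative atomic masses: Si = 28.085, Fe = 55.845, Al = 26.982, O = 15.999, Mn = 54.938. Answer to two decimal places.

28.20 wt%

M((Mn₀.₃₅Fe₀.₆₅)₃Al₂Si₃O₁₂) = 496.790 g/mol; M(FeO) = 71.844 g/mol.
Moles FeO per formula unit = 1.95 Fe ÷ 1 = 1.9500.
FeO fraction = (1.9500 × 71.844) / 496.790 = 140.096/496.790 = 0.2820.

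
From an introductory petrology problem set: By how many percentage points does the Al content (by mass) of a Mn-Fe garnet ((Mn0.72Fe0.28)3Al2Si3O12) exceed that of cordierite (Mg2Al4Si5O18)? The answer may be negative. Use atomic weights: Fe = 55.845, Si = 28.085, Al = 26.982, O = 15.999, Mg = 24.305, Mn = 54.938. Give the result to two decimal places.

First mineral: 53.964 g Al in 495.783 g formula = 10.88 wt% Al.
Second mineral: 107.928 g Al in 584.945 g formula = 18.45 wt% Al.
10.88% − 18.45% gives a difference of -7.57 percentage points.

-7.57 percentage points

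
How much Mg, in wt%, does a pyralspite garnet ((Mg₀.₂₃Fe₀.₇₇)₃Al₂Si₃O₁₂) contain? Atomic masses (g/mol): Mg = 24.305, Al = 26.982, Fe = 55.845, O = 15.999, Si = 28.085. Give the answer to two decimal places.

Molar mass of (Mg₀.₂₃Fe₀.₇₇)₃Al₂Si₃O₁₂: 0.69*24.305 + 2.31*55.845 + 2*26.982 + 3*28.085 + 12*15.999 = 475.979 g/mol.
Mass of Mg per formula unit: 0.69 × 24.305 = 16.770 g.
Weight fraction Mg = 16.770 / 475.979 = 0.0352.

3.52 wt%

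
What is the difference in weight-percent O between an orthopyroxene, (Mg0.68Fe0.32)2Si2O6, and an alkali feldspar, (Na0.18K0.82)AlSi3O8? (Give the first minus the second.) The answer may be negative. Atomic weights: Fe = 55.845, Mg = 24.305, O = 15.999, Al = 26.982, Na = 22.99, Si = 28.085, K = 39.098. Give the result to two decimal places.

First mineral: 95.994 g O in 220.960 g formula = 43.44 wt% O.
Second mineral: 127.992 g O in 275.428 g formula = 46.47 wt% O.
43.44% − 46.47% gives a difference of -3.03 percentage points.

-3.03 percentage points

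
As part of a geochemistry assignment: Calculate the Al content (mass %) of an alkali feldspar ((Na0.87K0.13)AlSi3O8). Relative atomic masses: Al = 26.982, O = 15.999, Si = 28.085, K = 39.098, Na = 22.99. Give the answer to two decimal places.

10.21 mass %

Formula mass = 0.87×22.99 + 0.13×39.098 + 1×26.982 + 3×28.085 + 8×15.999 = 264.313 g/mol, of which 26.982 g is Al.
So Al makes up 26.982/264.313 = 0.1021 of the mass, i.e. 10.21%.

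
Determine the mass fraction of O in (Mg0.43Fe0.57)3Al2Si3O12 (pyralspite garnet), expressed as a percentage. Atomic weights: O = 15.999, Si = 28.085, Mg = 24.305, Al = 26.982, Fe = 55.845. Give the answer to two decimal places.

Molar mass of (Mg0.43Fe0.57)3Al2Si3O12: 1.29×24.305 + 1.71×55.845 + 2×26.982 + 3×28.085 + 12×15.999 = 457.055 g/mol.
Mass of O per formula unit: 12 × 15.999 = 191.988 g.
Weight fraction O = 191.988 / 457.055 = 0.4201.

42.01 mass %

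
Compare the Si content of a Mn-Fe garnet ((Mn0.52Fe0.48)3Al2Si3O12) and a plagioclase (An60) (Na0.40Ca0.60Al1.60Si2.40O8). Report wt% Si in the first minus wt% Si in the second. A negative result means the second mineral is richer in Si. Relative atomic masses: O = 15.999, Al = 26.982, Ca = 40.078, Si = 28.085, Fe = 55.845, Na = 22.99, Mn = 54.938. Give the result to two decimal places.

Si in (Mn0.52Fe0.48)3Al2Si3O12: molar mass 496.327 g/mol; 3×28.085 = 84.255 g → 16.98 wt%.
Si in Na0.40Ca0.60Al1.60Si2.40O8: molar mass 271.810 g/mol; 2.40×28.085 = 67.404 g → 24.80 wt%.
Difference = 16.98 − 24.80 = -7.82 percentage points.

-7.82 percentage points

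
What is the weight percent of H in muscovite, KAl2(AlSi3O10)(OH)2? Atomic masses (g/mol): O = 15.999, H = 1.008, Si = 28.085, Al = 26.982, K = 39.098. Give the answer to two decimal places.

0.51 mass %

Molar mass of KAl2(AlSi3O10)(OH)2: 1*39.098 + 3*26.982 + 3*28.085 + 12*15.999 + 2*1.008 = 398.303 g/mol.
Mass of H per formula unit: 2 × 1.008 = 2.016 g.
Weight fraction H = 2.016 / 398.303 = 0.0051.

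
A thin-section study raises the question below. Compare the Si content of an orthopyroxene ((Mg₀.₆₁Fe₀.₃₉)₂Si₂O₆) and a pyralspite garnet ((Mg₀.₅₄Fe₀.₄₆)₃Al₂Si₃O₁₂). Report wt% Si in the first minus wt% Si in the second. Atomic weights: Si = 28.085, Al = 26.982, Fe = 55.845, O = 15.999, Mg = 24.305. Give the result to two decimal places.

6.06 percentage points

M((Mg₀.₆₁Fe₀.₃₉)₂Si₂O₆) = 225.375 g/mol, so wt% Si = 56.170/225.375 × 100 = 24.92%.
M((Mg₀.₅₄Fe₀.₄₆)₃Al₂Si₃O₁₂) = 446.647 g/mol, so wt% Si = 84.255/446.647 × 100 = 18.86%.
24.92 − 18.86 = 6.06 pp.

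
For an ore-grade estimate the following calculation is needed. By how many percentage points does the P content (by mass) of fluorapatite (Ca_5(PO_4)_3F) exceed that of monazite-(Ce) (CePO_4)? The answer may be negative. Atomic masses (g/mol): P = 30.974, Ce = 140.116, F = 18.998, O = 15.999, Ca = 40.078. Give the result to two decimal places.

First mineral: 92.922 g P in 504.298 g formula = 18.43 wt% P.
Second mineral: 30.974 g P in 235.086 g formula = 13.18 wt% P.
18.43% − 13.18% gives a difference of 5.25 percentage points.

5.25 percentage points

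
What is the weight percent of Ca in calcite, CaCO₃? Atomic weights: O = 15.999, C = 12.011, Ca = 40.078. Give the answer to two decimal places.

40.04 weight percent

Formula mass = 1*40.078 + 1*12.011 + 3*15.999 = 100.086 g/mol, of which 40.078 g is Ca.
So Ca makes up 40.078/100.086 = 0.4004 of the mass, i.e. 40.04%.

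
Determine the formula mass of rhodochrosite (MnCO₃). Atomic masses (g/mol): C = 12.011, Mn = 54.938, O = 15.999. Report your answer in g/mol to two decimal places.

114.95 g/mol

The formula mass is the sum 1·54.938 + 1·12.011 + 3·15.999.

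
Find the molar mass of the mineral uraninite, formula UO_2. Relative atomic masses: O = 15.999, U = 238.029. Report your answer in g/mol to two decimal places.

270.03 g/mol

The formula mass is the sum 1*238.029 + 2*15.999.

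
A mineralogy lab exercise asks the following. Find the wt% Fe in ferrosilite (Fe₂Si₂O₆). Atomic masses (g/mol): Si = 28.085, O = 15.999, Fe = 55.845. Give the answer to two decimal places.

42.33 mass %

Molar mass of Fe₂Si₂O₆: 2×55.845 + 2×28.085 + 6×15.999 = 263.854 g/mol.
Mass of Fe per formula unit: 2 × 55.845 = 111.690 g.
Weight fraction Fe = 111.690 / 263.854 = 0.4233.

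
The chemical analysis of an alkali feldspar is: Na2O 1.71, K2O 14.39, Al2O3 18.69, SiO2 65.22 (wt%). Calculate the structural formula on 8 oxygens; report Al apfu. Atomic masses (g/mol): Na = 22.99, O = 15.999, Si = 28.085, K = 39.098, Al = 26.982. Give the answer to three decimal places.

1.011 Al apfu

Na2O (M=61.979): mol = 0.02759; Na = 0.05518, O = 0.02759.
K2O (M=94.195): mol = 0.15277; K = 0.30554, O = 0.15277.
Al2O3 (M=101.961): mol = 0.18331; Al = 0.36662, O = 0.54993.
SiO2 (M=60.083): mol = 1.08550; Si = 1.08550, O = 2.17100.
ΣO = 2.90129; factor = 8/ΣO = 2.75739.
Al apfu = 0.36662 × 2.75739 = 1.011.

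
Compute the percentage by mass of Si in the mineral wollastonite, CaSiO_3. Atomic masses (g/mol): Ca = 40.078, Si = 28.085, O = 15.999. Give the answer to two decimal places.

Formula mass = 1*40.078 + 1*28.085 + 3*15.999 = 116.160 g/mol, of which 28.085 g is Si.
So Si makes up 28.085/116.160 = 0.2418 of the mass, i.e. 24.18%.

24.18 weight percent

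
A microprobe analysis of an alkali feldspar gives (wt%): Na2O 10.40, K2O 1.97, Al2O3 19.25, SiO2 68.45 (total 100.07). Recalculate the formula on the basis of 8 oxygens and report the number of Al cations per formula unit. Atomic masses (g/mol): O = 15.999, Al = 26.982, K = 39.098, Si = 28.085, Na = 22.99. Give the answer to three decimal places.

0.996 Al apfu

Na2O: 10.40/61.979 = 0.16780 mol → 0.33560 mol Na, 0.16780 mol O.
K2O: 1.97/94.195 = 0.02091 mol → 0.04182 mol K, 0.02091 mol O.
Al2O3: 19.25/101.961 = 0.18880 mol → 0.37760 mol Al, 0.56640 mol O.
SiO2: 68.45/60.083 = 1.13926 mol → 1.13926 mol Si, 2.27852 mol O.
Total oxygen = 3.03363 mol. Normalization factor = 8/3.03363 = 2.63710.
Al per 8 O = 0.37760 × 2.63710 = 0.996.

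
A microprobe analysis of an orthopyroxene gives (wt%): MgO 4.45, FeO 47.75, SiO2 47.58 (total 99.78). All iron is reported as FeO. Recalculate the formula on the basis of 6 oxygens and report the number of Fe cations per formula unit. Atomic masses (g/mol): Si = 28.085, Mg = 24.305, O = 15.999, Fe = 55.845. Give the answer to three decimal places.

MgO: 4.45/40.304 = 0.11041 mol → 0.11041 mol Mg, 0.11041 mol O.
FeO: 47.75/71.844 = 0.66463 mol → 0.66463 mol Fe, 0.66463 mol O.
SiO2: 47.58/60.083 = 0.79190 mol → 0.79190 mol Si, 1.58380 mol O.
Total oxygen = 2.35884 mol. Normalization factor = 6/2.35884 = 2.54362.
Fe per 6 O = 0.66463 × 2.54362 = 1.691.

1.691 Fe apfu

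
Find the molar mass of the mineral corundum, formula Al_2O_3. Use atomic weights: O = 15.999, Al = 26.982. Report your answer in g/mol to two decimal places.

101.96 g/mol

Al: 2 × 26.982 = 53.9640
O: 3 × 15.999 = 47.9970
Summing the contributions gives the formula mass.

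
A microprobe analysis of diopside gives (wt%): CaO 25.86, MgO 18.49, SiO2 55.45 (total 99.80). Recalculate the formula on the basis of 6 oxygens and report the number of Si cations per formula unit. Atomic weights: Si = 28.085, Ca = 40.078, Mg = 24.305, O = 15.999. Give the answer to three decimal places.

CaO: 25.86/56.077 = 0.46115 mol → 0.46115 mol Ca, 0.46115 mol O.
MgO: 18.49/40.304 = 0.45876 mol → 0.45876 mol Mg, 0.45876 mol O.
SiO2: 55.45/60.083 = 0.92289 mol → 0.92289 mol Si, 1.84578 mol O.
Total oxygen = 2.76569 mol. Normalization factor = 6/2.76569 = 2.16944.
Si per 6 O = 0.92289 × 2.16944 = 2.002.

2.002 Si apfu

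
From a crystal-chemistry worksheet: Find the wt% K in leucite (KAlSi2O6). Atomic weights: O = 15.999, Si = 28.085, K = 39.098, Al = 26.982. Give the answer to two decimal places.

17.91 weight percent

Formula mass = 1*39.098 + 1*26.982 + 2*28.085 + 6*15.999 = 218.244 g/mol, of which 39.098 g is K.
So K makes up 39.098/218.244 = 0.1791 of the mass, i.e. 17.91%.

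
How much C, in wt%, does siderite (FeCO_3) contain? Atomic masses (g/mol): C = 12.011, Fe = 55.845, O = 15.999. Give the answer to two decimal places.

10.37 wt%

Formula mass = 1·55.845 + 1·12.011 + 3·15.999 = 115.853 g/mol, of which 12.011 g is C.
So C makes up 12.011/115.853 = 0.1037 of the mass, i.e. 10.37%.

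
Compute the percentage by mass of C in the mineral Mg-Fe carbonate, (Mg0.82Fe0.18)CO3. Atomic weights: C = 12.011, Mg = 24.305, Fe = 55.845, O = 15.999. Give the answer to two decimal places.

13.35 mass %

M((Mg0.82Fe0.18)CO3) = 89.990 g/mol.
C contributes 1 × 12.011 = 12.011 g per mole.
12.011/89.990 = 0.1335 → 13.35%.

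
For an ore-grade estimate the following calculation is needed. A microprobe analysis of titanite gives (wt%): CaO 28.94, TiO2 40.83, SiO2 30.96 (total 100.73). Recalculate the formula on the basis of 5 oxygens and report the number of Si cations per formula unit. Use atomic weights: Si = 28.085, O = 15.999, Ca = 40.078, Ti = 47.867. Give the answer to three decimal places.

1.003 Si apfu

28.94 wt% CaO ÷ 56.077 g/mol = 0.51608 mol, giving 0.51608 Ca and 0.51608 O.
40.83 wt% TiO2 ÷ 79.865 g/mol = 0.51124 mol, giving 0.51124 Ti and 1.02248 O.
30.96 wt% SiO2 ÷ 60.083 g/mol = 0.51529 mol, giving 0.51529 Si and 1.03058 O.
Oxygen sums to 2.56914; scaling by 5/2.56914 = 1.94618 puts the formula on 5 O.
Si: 0.51529 × 1.94618 = 1.003 atoms per formula unit.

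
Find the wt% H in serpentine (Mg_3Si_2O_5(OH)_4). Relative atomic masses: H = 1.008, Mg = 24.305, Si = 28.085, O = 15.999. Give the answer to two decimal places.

1.46 weight percent

Molar mass of Mg_3Si_2O_5(OH)_4: 3·24.305 + 2·28.085 + 9·15.999 + 4·1.008 = 277.108 g/mol.
Mass of H per formula unit: 4 × 1.008 = 4.032 g.
Weight fraction H = 4.032 / 277.108 = 0.0146.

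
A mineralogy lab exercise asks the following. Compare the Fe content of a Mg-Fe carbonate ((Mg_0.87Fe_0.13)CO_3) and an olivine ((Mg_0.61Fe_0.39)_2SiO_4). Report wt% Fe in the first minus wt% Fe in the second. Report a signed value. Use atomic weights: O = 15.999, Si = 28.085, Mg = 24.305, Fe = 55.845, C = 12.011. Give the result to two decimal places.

M((Mg_0.87Fe_0.13)CO_3) = 88.413 g/mol, so wt% Fe = 7.260/88.413 × 100 = 8.21%.
M((Mg_0.61Fe_0.39)_2SiO_4) = 165.292 g/mol, so wt% Fe = 43.559/165.292 × 100 = 26.35%.
8.21 − 26.35 = -18.14 pp.

-18.14 percentage points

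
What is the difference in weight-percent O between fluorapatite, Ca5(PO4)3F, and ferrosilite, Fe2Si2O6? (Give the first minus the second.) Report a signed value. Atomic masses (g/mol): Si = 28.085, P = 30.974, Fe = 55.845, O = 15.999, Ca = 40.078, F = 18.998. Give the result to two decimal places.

1.69 percentage points

M(Ca5(PO4)3F) = 504.298 g/mol, so wt% O = 191.988/504.298 × 100 = 38.07%.
M(Fe2Si2O6) = 263.854 g/mol, so wt% O = 95.994/263.854 × 100 = 36.38%.
38.07 − 36.38 = 1.69 pp.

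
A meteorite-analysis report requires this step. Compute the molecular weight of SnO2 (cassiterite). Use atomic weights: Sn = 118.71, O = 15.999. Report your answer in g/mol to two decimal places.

The formula mass is the sum 1*118.71 + 2*15.999.

150.71 g/mol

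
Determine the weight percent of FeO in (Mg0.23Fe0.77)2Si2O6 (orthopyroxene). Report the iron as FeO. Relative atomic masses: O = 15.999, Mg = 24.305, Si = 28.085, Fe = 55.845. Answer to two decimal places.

44.37 wt%

Molar mass of (Mg0.23Fe0.77)2Si2O6 = 0.46·24.305 + 1.54·55.845 + 2·28.085 + 6·15.999 = 249.346 g/mol.
Each formula unit contains 1.54 Fe, equivalent to 1.54/1 = 1.5400 mol FeO.
M(FeO) = 1×55.845 + 1×15.999 = 71.844 g/mol.
Mass of FeO per formula unit = 1.5400 × 71.844 = 110.640 g.
FeO wt% = 110.640 / 249.346 × 100 = 44.37%.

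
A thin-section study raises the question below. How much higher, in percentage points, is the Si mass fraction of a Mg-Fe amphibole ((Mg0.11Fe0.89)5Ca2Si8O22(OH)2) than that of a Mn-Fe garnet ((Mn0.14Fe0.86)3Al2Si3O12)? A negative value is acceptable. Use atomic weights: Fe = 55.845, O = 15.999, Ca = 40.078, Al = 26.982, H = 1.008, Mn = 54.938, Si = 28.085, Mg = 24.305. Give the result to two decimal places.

M((Mg0.11Fe0.89)5Ca2Si8O22(OH)2) = 952.706 g/mol, so wt% Si = 224.680/952.706 × 100 = 23.58%.
M((Mn0.14Fe0.86)3Al2Si3O12) = 497.361 g/mol, so wt% Si = 84.255/497.361 × 100 = 16.94%.
23.58 − 16.94 = 6.64 pp.

6.64 percentage points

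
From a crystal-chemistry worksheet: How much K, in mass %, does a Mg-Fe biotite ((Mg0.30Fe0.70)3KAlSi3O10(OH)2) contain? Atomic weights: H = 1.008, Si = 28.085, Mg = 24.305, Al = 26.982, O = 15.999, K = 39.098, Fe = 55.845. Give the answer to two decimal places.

M((Mg0.30Fe0.70)3KAlSi3O10(OH)2) = 483.488 g/mol.
K contributes 1 × 39.098 = 39.098 g per mole.
39.098/483.488 = 0.0809 → 8.09%.

8.09 mass %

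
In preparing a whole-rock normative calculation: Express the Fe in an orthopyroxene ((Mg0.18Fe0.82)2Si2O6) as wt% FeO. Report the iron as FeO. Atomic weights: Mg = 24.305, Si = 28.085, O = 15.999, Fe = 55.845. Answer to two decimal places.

46.66 wt%

M((Mg0.18Fe0.82)2Si2O6) = 252.500 g/mol; M(FeO) = 71.844 g/mol.
Moles FeO per formula unit = 1.64 Fe ÷ 1 = 1.6400.
FeO fraction = (1.6400 × 71.844) / 252.500 = 117.824/252.500 = 0.4666.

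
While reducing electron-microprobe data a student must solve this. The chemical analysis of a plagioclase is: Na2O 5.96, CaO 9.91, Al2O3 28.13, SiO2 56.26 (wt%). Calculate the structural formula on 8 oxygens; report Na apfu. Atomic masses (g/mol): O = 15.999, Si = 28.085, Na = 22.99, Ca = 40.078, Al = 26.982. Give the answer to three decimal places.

0.517 Na apfu

Na2O: 5.96/61.979 = 0.09616 mol → 0.19232 mol Na, 0.09616 mol O.
CaO: 9.91/56.077 = 0.17672 mol → 0.17672 mol Ca, 0.17672 mol O.
Al2O3: 28.13/101.961 = 0.27589 mol → 0.55178 mol Al, 0.82767 mol O.
SiO2: 56.26/60.083 = 0.93637 mol → 0.93637 mol Si, 1.87274 mol O.
Total oxygen = 2.97329 mol. Normalization factor = 8/2.97329 = 2.69062.
Na per 8 O = 0.19232 × 2.69062 = 0.517.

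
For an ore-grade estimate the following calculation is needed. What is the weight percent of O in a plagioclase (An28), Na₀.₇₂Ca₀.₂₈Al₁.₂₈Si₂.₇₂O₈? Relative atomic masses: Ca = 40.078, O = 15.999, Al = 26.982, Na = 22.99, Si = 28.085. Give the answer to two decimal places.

M(Na₀.₇₂Ca₀.₂₈Al₁.₂₈Si₂.₇₂O₈) = 266.695 g/mol.
O contributes 8 × 15.999 = 127.992 g per mole.
127.992/266.695 = 0.4799 → 47.99%.

47.99 weight percent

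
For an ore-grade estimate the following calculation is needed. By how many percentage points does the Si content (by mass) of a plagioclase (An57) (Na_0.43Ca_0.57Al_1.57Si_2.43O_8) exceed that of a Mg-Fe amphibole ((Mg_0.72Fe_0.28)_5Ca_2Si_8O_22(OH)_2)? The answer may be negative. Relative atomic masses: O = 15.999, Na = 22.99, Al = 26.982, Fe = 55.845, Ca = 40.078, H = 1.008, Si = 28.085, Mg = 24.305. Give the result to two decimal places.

-1.08 percentage points

Si in Na_0.43Ca_0.57Al_1.57Si_2.43O_8: molar mass 271.330 g/mol; 2.43×28.085 = 68.247 g → 25.15 wt%.
Si in (Mg_0.72Fe_0.28)_5Ca_2Si_8O_22(OH)_2: molar mass 856.509 g/mol; 8×28.085 = 224.680 g → 26.23 wt%.
Difference = 25.15 − 26.23 = -1.08 percentage points.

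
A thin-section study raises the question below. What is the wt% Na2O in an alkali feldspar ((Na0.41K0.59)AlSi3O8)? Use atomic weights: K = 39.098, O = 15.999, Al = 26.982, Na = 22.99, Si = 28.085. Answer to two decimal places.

4.68 wt%

M((Na0.41K0.59)AlSi3O8) = 271.723 g/mol; M(Na2O) = 61.979 g/mol.
Moles Na2O per formula unit = 0.41 Na ÷ 2 = 0.2050.
Na2O fraction = (0.2050 × 61.979) / 271.723 = 12.706/271.723 = 0.0468.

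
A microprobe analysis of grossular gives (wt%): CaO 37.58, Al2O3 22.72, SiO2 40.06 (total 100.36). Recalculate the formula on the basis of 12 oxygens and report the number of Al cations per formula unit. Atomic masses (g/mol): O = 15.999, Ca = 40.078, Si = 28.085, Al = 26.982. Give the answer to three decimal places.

2.001 Al apfu

CaO (M=56.077): mol = 0.67015; Ca = 0.67015, O = 0.67015.
Al2O3 (M=101.961): mol = 0.22283; Al = 0.44566, O = 0.66849.
SiO2 (M=60.083): mol = 0.66674; Si = 0.66674, O = 1.33348.
ΣO = 2.67212; factor = 12/ΣO = 4.49082.
Al apfu = 0.44566 × 4.49082 = 2.001.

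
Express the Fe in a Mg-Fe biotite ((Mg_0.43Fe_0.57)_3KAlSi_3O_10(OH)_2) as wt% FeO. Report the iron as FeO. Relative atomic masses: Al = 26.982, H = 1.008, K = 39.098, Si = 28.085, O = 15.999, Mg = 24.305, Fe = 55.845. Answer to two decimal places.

Molar mass of (Mg_0.43Fe_0.57)_3KAlSi_3O_10(OH)_2 = 1.29·24.305 + 1.71·55.845 + 1·39.098 + 1·26.982 + 3·28.085 + 12·15.999 + 2·1.008 = 471.187 g/mol.
Each formula unit contains 1.71 Fe, equivalent to 1.71/1 = 1.7100 mol FeO.
M(FeO) = 1×55.845 + 1×15.999 = 71.844 g/mol.
Mass of FeO per formula unit = 1.7100 × 71.844 = 122.853 g.
FeO wt% = 122.853 / 471.187 × 100 = 26.07%.

26.07 wt%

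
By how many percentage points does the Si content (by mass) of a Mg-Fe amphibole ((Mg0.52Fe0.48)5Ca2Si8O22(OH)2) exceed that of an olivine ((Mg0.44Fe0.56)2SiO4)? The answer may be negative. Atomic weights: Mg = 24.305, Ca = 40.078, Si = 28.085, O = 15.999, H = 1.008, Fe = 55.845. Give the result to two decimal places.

M((Mg0.52Fe0.48)5Ca2Si8O22(OH)2) = 888.049 g/mol, so wt% Si = 224.680/888.049 × 100 = 25.30%.
M((Mg0.44Fe0.56)2SiO4) = 176.016 g/mol, so wt% Si = 28.085/176.016 × 100 = 15.96%.
25.30 − 15.96 = 9.34 pp.

9.34 percentage points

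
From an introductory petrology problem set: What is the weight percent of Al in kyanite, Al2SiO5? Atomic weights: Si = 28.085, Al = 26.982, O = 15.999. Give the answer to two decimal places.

33.30 mass %

Formula mass = 2·26.982 + 1·28.085 + 5·15.999 = 162.044 g/mol, of which 53.964 g is Al.
So Al makes up 53.964/162.044 = 0.3330 of the mass, i.e. 33.30%.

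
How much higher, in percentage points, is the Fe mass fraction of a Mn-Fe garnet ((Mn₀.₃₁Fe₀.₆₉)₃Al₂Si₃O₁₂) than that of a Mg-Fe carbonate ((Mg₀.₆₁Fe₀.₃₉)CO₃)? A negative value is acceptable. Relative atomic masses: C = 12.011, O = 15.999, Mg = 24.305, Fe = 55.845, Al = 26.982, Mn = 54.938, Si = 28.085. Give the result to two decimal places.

M((Mn₀.₃₁Fe₀.₆₉)₃Al₂Si₃O₁₂) = 496.898 g/mol, so wt% Fe = 115.599/496.898 × 100 = 23.26%.
M((Mg₀.₆₁Fe₀.₃₉)CO₃) = 96.614 g/mol, so wt% Fe = 21.780/96.614 × 100 = 22.54%.
23.26 − 22.54 = 0.72 pp.

0.72 percentage points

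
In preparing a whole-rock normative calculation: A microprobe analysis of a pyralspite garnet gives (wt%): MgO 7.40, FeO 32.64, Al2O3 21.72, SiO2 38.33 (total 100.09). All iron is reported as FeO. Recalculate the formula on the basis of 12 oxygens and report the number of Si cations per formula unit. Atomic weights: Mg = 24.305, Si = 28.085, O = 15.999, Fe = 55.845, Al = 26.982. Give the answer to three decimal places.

2.999 Si apfu

MgO: 7.40/40.304 = 0.18360 mol → 0.18360 mol Mg, 0.18360 mol O.
FeO: 32.64/71.844 = 0.45432 mol → 0.45432 mol Fe, 0.45432 mol O.
Al2O3: 21.72/101.961 = 0.21302 mol → 0.42604 mol Al, 0.63906 mol O.
SiO2: 38.33/60.083 = 0.63795 mol → 0.63795 mol Si, 1.27590 mol O.
Total oxygen = 2.55288 mol. Normalization factor = 12/2.55288 = 4.70057.
Si per 12 O = 0.63795 × 4.70057 = 2.999.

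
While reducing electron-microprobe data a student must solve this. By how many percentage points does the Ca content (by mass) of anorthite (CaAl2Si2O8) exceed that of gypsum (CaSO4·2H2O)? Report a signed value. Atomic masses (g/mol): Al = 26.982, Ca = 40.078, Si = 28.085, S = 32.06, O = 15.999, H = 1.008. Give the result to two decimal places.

First mineral: 40.078 g Ca in 278.204 g formula = 14.41 wt% Ca.
Second mineral: 40.078 g Ca in 172.164 g formula = 23.28 wt% Ca.
14.41% − 23.28% gives a difference of -8.87 percentage points.

-8.87 percentage points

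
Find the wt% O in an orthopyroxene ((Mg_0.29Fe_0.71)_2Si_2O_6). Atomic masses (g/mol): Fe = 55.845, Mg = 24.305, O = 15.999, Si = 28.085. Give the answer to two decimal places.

39.09 mass %

Formula mass = 0.58·24.305 + 1.42·55.845 + 2·28.085 + 6·15.999 = 245.561 g/mol, of which 95.994 g is O.
So O makes up 95.994/245.561 = 0.3909 of the mass, i.e. 39.09%.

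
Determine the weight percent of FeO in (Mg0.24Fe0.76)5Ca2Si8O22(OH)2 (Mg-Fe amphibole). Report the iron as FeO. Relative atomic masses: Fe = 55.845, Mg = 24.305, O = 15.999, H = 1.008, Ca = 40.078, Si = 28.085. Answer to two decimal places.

29.29 wt%

Formula mass = 932.205 g/mol.
3.80 Fe → 3.8000 mol FeO per formula unit; M(FeO) = 71.844, so FeO mass = 273.007 g.
273.007/932.205 × 100 = 29.29 wt%.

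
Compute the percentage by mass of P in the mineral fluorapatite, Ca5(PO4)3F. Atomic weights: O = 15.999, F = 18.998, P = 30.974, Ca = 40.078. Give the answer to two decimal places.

Formula mass = 5*40.078 + 3*30.974 + 12*15.999 + 1*18.998 = 504.298 g/mol, of which 92.922 g is P.
So P makes up 92.922/504.298 = 0.1843 of the mass, i.e. 18.43%.

18.43 weight percent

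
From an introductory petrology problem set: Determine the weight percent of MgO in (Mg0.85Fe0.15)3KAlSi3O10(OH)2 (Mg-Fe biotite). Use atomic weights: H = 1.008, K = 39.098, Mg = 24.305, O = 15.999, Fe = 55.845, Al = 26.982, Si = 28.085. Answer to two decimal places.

M((Mg0.85Fe0.15)3KAlSi3O10(OH)2) = 431.447 g/mol; M(MgO) = 40.304 g/mol.
Moles MgO per formula unit = 2.55 Mg ÷ 1 = 2.5500.
MgO fraction = (2.5500 × 40.304) / 431.447 = 102.775/431.447 = 0.2382.

23.82 wt%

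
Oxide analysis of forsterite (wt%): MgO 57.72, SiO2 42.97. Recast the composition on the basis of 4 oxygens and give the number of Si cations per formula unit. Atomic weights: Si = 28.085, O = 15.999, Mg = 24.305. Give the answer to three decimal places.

0.999 Si apfu

57.72 wt% MgO ÷ 40.304 g/mol = 1.43212 mol, giving 1.43212 Mg and 1.43212 O.
42.97 wt% SiO2 ÷ 60.083 g/mol = 0.71518 mol, giving 0.71518 Si and 1.43036 O.
Oxygen sums to 2.86248; scaling by 4/2.86248 = 1.39739 puts the formula on 4 O.
Si: 0.71518 × 1.39739 = 0.999 atoms per formula unit.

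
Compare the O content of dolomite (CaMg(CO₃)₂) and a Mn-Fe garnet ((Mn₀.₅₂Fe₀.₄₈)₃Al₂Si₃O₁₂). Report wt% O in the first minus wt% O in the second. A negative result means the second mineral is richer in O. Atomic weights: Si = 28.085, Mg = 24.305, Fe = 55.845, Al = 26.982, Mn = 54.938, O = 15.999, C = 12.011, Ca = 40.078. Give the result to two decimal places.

O in CaMg(CO₃)₂: molar mass 184.399 g/mol; 6×15.999 = 95.994 g → 52.06 wt%.
O in (Mn₀.₅₂Fe₀.₄₈)₃Al₂Si₃O₁₂: molar mass 496.327 g/mol; 12×15.999 = 191.988 g → 38.68 wt%.
Difference = 52.06 − 38.68 = 13.38 percentage points.

13.38 percentage points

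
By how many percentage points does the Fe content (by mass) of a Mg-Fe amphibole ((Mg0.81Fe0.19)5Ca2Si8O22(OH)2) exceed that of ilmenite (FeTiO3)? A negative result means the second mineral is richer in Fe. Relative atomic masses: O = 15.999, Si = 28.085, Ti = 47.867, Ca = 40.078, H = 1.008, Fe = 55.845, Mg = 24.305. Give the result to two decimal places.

-30.51 percentage points

M((Mg0.81Fe0.19)5Ca2Si8O22(OH)2) = 842.316 g/mol, so wt% Fe = 53.053/842.316 × 100 = 6.30%.
M(FeTiO3) = 151.709 g/mol, so wt% Fe = 55.845/151.709 × 100 = 36.81%.
6.30 − 36.81 = -30.51 pp.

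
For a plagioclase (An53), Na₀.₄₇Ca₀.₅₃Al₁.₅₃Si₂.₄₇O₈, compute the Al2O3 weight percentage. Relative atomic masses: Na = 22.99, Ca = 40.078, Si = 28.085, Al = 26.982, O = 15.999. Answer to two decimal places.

Formula mass = 270.691 g/mol.
1.53 Al → 0.7650 mol Al2O3 per formula unit; M(Al2O3) = 101.961, so Al2O3 mass = 78.000 g.
78.000/270.691 × 100 = 28.82 wt%.

28.82 wt%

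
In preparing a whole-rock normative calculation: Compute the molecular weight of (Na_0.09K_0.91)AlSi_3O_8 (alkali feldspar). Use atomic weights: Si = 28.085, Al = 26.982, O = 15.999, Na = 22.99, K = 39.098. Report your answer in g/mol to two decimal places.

276.88 g/mol

M = 0.09(22.99) + 0.91(39.098) + 1(26.982) + 3(28.085) + 8(15.999)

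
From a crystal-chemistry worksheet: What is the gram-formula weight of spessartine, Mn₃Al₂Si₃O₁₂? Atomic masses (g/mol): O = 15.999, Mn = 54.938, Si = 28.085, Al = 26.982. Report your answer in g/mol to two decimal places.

495.02 g/mol

M = 3*54.938 + 2*26.982 + 3*28.085 + 12*15.999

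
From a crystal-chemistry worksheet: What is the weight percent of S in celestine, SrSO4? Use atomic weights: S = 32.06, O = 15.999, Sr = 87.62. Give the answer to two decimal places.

17.45 mass %

M(SrSO4) = 183.676 g/mol.
S contributes 1 × 32.06 = 32.060 g per mole.
32.060/183.676 = 0.1745 → 17.45%.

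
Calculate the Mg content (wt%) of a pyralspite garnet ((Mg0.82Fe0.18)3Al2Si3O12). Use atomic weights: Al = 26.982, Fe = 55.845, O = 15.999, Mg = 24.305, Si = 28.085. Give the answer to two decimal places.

M((Mg0.82Fe0.18)3Al2Si3O12) = 420.154 g/mol.
Mg contributes 2.46 × 24.305 = 59.790 g per mole.
59.790/420.154 = 0.1423 → 14.23%.

14.23 wt%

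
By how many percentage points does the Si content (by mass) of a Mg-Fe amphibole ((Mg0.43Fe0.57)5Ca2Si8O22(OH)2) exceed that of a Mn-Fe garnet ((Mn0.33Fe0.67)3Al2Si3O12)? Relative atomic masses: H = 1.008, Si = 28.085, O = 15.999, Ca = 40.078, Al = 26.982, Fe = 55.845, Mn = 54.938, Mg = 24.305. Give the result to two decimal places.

First mineral: 224.680 g Si in 902.242 g formula = 24.90 wt% Si.
Second mineral: 84.255 g Si in 496.844 g formula = 16.96 wt% Si.
24.90% − 16.96% gives a difference of 7.94 percentage points.

7.94 percentage points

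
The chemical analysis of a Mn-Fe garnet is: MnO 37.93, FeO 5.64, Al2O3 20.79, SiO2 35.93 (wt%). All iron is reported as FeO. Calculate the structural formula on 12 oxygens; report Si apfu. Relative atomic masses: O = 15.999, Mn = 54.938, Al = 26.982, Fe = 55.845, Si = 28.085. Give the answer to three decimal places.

2.964 Si apfu

MnO (M=70.937): mol = 0.53470; Mn = 0.53470, O = 0.53470.
FeO (M=71.844): mol = 0.07850; Fe = 0.07850, O = 0.07850.
Al2O3 (M=101.961): mol = 0.20390; Al = 0.40780, O = 0.61170.
SiO2 (M=60.083): mol = 0.59801; Si = 0.59801, O = 1.19602.
ΣO = 2.42092; factor = 12/ΣO = 4.95679.
Si apfu = 0.59801 × 4.95679 = 2.964.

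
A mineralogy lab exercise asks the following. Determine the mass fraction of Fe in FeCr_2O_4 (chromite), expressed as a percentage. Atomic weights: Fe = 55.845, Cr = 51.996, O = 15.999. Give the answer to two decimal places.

Molar mass of FeCr_2O_4: 1*55.845 + 2*51.996 + 4*15.999 = 223.833 g/mol.
Mass of Fe per formula unit: 1 × 55.845 = 55.845 g.
Weight fraction Fe = 55.845 / 223.833 = 0.2495.

24.95 wt%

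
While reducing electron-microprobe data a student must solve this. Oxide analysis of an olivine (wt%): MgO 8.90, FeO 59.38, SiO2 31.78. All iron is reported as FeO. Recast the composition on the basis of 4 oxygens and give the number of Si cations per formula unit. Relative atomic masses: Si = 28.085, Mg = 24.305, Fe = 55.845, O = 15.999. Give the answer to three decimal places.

1.005 Si apfu

MgO: 8.90/40.304 = 0.22082 mol → 0.22082 mol Mg, 0.22082 mol O.
FeO: 59.38/71.844 = 0.82651 mol → 0.82651 mol Fe, 0.82651 mol O.
SiO2: 31.78/60.083 = 0.52893 mol → 0.52893 mol Si, 1.05786 mol O.
Total oxygen = 2.10519 mol. Normalization factor = 4/2.10519 = 1.90007.
Si per 4 O = 0.52893 × 1.90007 = 1.005.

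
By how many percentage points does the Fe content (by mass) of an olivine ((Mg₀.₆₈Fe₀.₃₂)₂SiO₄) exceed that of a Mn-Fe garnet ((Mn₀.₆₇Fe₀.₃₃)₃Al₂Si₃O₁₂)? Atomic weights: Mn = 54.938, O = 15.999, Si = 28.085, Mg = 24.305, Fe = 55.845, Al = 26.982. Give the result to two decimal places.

Fe in (Mg₀.₆₈Fe₀.₃₂)₂SiO₄: molar mass 160.877 g/mol; 0.64×55.845 = 35.741 g → 22.22 wt%.
Fe in (Mn₀.₆₇Fe₀.₃₃)₃Al₂Si₃O₁₂: molar mass 495.919 g/mol; 0.99×55.845 = 55.287 g → 11.15 wt%.
Difference = 22.22 − 11.15 = 11.07 percentage points.

11.07 percentage points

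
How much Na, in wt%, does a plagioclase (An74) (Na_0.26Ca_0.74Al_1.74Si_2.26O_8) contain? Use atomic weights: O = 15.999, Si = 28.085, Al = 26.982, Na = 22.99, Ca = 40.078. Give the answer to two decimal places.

2.18 wt%

Molar mass of Na_0.26Ca_0.74Al_1.74Si_2.26O_8: 0.26*22.99 + 0.74*40.078 + 1.74*26.982 + 2.26*28.085 + 8*15.999 = 274.048 g/mol.
Mass of Na per formula unit: 0.26 × 22.99 = 5.977 g.
Weight fraction Na = 5.977 / 274.048 = 0.0218.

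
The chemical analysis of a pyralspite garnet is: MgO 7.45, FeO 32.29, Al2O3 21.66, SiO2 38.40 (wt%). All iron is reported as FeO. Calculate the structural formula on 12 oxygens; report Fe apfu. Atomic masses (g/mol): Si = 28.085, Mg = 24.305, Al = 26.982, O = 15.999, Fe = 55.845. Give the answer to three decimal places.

2.115 Fe apfu

MgO (M=40.304): mol = 0.18485; Mg = 0.18485, O = 0.18485.
FeO (M=71.844): mol = 0.44945; Fe = 0.44945, O = 0.44945.
Al2O3 (M=101.961): mol = 0.21243; Al = 0.42486, O = 0.63729.
SiO2 (M=60.083): mol = 0.63912; Si = 0.63912, O = 1.27824.
ΣO = 2.54983; factor = 12/ΣO = 4.70620.
Fe apfu = 0.44945 × 4.70620 = 2.115.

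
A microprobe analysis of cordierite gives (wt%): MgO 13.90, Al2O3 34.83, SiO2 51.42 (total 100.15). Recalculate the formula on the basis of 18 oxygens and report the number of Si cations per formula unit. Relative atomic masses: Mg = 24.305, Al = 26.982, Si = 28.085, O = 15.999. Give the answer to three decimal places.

4.999 Si apfu

13.90 wt% MgO ÷ 40.304 g/mol = 0.34488 mol, giving 0.34488 Mg and 0.34488 O.
34.83 wt% Al2O3 ÷ 101.961 g/mol = 0.34160 mol, giving 0.68320 Al and 1.02480 O.
51.42 wt% SiO2 ÷ 60.083 g/mol = 0.85582 mol, giving 0.85582 Si and 1.71164 O.
Oxygen sums to 3.08132; scaling by 18/3.08132 = 5.84165 puts the formula on 18 O.
Si: 0.85582 × 5.84165 = 4.999 atoms per formula unit.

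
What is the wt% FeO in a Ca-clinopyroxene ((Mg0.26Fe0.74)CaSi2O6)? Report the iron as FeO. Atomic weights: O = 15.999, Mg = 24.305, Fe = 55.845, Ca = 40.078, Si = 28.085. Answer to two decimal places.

22.16 wt%

Molar mass of (Mg0.26Fe0.74)CaSi2O6 = 0.26×24.305 + 0.74×55.845 + 1×40.078 + 2×28.085 + 6×15.999 = 239.887 g/mol.
Each formula unit contains 0.74 Fe, equivalent to 0.74/1 = 0.7400 mol FeO.
M(FeO) = 1×55.845 + 1×15.999 = 71.844 g/mol.
Mass of FeO per formula unit = 0.7400 × 71.844 = 53.165 g.
FeO wt% = 53.165 / 239.887 × 100 = 22.16%.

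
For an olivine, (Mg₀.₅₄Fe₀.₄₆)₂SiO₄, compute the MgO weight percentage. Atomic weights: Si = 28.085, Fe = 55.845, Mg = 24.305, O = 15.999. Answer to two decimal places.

25.65 wt%

Formula mass = 169.708 g/mol.
1.08 Mg → 1.0800 mol MgO per formula unit; M(MgO) = 40.304, so MgO mass = 43.528 g.
43.528/169.708 × 100 = 25.65 wt%.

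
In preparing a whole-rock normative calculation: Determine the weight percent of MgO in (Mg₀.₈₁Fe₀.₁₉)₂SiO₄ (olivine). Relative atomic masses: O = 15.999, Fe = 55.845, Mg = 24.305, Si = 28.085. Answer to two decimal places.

Formula mass = 152.676 g/mol.
1.62 Mg → 1.6200 mol MgO per formula unit; M(MgO) = 40.304, so MgO mass = 65.292 g.
65.292/152.676 × 100 = 42.77 wt%.

42.77 wt%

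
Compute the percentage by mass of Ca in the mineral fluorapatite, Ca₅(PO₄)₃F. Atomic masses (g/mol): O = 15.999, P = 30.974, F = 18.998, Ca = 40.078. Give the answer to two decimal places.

39.74 wt%

Molar mass of Ca₅(PO₄)₃F: 5*40.078 + 3*30.974 + 12*15.999 + 1*18.998 = 504.298 g/mol.
Mass of Ca per formula unit: 5 × 40.078 = 200.390 g.
Weight fraction Ca = 200.390 / 504.298 = 0.3974.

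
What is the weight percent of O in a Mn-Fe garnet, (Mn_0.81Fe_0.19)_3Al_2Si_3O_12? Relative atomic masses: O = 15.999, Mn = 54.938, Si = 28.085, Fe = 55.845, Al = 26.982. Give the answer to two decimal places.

38.74 weight percent

Molar mass of (Mn_0.81Fe_0.19)_3Al_2Si_3O_12: 2.43×54.938 + 0.57×55.845 + 2×26.982 + 3×28.085 + 12×15.999 = 495.538 g/mol.
Mass of O per formula unit: 12 × 15.999 = 191.988 g.
Weight fraction O = 191.988 / 495.538 = 0.3874.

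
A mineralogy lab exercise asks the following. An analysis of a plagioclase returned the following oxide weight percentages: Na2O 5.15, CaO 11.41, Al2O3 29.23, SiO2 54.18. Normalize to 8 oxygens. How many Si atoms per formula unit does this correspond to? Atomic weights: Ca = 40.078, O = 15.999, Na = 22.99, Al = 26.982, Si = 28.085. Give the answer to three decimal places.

Na2O (M=61.979): mol = 0.08309; Na = 0.16618, O = 0.08309.
CaO (M=56.077): mol = 0.20347; Ca = 0.20347, O = 0.20347.
Al2O3 (M=101.961): mol = 0.28668; Al = 0.57336, O = 0.86004.
SiO2 (M=60.083): mol = 0.90175; Si = 0.90175, O = 1.80350.
ΣO = 2.95010; factor = 8/ΣO = 2.71177.
Si apfu = 0.90175 × 2.71177 = 2.445.

2.445 Si apfu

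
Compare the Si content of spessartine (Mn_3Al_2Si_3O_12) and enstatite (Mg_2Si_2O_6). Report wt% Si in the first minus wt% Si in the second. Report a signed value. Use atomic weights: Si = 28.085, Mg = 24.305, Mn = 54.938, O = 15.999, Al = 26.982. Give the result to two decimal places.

-10.96 percentage points

Si in Mn_3Al_2Si_3O_12: molar mass 495.021 g/mol; 3×28.085 = 84.255 g → 17.02 wt%.
Si in Mg_2Si_2O_6: molar mass 200.774 g/mol; 2×28.085 = 56.170 g → 27.98 wt%.
Difference = 17.02 − 27.98 = -10.96 percentage points.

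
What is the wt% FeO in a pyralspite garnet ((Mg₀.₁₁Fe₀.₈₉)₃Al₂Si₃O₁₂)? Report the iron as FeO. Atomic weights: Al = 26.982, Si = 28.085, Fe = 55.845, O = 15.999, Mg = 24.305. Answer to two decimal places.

Formula mass = 487.334 g/mol.
2.67 Fe → 2.6700 mol FeO per formula unit; M(FeO) = 71.844, so FeO mass = 191.823 g.
191.823/487.334 × 100 = 39.36 wt%.

39.36 wt%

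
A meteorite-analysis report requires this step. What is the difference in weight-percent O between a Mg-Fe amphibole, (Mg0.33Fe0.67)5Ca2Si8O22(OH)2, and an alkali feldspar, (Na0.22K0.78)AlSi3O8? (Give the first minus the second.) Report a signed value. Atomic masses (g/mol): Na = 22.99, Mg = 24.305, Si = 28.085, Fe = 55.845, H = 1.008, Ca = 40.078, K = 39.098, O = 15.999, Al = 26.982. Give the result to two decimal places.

O in (Mg0.33Fe0.67)5Ca2Si8O22(OH)2: molar mass 918.012 g/mol; 24×15.999 = 383.976 g → 41.83 wt%.
O in (Na0.22K0.78)AlSi3O8: molar mass 274.783 g/mol; 8×15.999 = 127.992 g → 46.58 wt%.
Difference = 41.83 − 46.58 = -4.75 percentage points.

-4.75 percentage points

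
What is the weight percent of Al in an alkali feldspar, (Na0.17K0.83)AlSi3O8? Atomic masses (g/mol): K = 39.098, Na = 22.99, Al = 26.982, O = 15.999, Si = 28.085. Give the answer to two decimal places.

M((Na0.17K0.83)AlSi3O8) = 275.589 g/mol.
Al contributes 1 × 26.982 = 26.982 g per mole.
26.982/275.589 = 0.0979 → 9.79%.

9.79 weight percent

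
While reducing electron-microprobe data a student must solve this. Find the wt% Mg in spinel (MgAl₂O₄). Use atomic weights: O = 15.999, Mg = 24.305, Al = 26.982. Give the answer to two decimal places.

Formula mass = 1×24.305 + 2×26.982 + 4×15.999 = 142.265 g/mol, of which 24.305 g is Mg.
So Mg makes up 24.305/142.265 = 0.1708 of the mass, i.e. 17.08%.

17.08 wt%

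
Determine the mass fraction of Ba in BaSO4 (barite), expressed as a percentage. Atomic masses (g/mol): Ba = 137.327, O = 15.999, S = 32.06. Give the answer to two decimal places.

Molar mass of BaSO4: 1×137.327 + 1×32.06 + 4×15.999 = 233.383 g/mol.
Mass of Ba per formula unit: 1 × 137.327 = 137.327 g.
Weight fraction Ba = 137.327 / 233.383 = 0.5884.

58.84 mass %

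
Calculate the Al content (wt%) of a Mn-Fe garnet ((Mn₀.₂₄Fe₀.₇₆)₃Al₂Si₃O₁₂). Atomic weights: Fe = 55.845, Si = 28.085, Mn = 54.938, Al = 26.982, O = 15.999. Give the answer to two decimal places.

10.86 wt%

Formula mass = 0.72*54.938 + 2.28*55.845 + 2*26.982 + 3*28.085 + 12*15.999 = 497.089 g/mol, of which 53.964 g is Al.
So Al makes up 53.964/497.089 = 0.1086 of the mass, i.e. 10.86%.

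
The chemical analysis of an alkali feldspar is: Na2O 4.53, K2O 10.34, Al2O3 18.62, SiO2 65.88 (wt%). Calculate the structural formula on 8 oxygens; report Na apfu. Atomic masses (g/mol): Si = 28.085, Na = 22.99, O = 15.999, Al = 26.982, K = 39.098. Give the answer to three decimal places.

4.53 wt% Na2O ÷ 61.979 g/mol = 0.07309 mol, giving 0.14618 Na and 0.07309 O.
10.34 wt% K2O ÷ 94.195 g/mol = 0.10977 mol, giving 0.21954 K and 0.10977 O.
18.62 wt% Al2O3 ÷ 101.961 g/mol = 0.18262 mol, giving 0.36524 Al and 0.54786 O.
65.88 wt% SiO2 ÷ 60.083 g/mol = 1.09648 mol, giving 1.09648 Si and 2.19296 O.
Oxygen sums to 2.92368; scaling by 8/2.92368 = 2.73628 puts the formula on 8 O.
Na: 0.14618 × 2.73628 = 0.400 atoms per formula unit.

0.400 Na apfu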